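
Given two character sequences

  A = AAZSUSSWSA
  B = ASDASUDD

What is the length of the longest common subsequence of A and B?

4

Let dp[i][j] be the LCS length of the first i characters of A and the first j characters of B. dp[i][j] = dp[i-1][j-1]+1 when the i-th and j-th characters match, else max(dp[i-1][j], dp[i][j-1]).
    ·  A  S  D  A  S  U  D  D
 ·  0  0  0  0  0  0  0  0  0
 A  0  1  1  1  1  1  1  1  1
 A  0  1  1  1  2  2  2  2  2
 Z  0  1  1  1  2  2  2  2  2
 S  0  1  2  2  2  3  3  3  3
 U  0  1  2  2  2  3  4  4  4
 S  0  1  2  2  2  3  4  4  4
 S  0  1  2  2  2  3  4  4  4
 W  0  1  2  2  2  3  4  4  4
 S  0  1  2  2  2  3  4  4  4
 A  0  1  2  2  3  3  4  4  4
dp[10][8] = 4. One LCS (by backtracking along matches): AASU.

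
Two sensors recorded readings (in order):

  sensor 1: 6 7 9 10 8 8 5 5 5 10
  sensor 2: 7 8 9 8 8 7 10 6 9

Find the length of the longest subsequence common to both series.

5

Let dp[i][j] be the LCS length of the first i values of sensor 1 and the first j values of sensor 2. dp[i][j] = dp[i-1][j-1]+1 when the i-th and j-th values match, else max(dp[i-1][j], dp[i][j-1]).
    ·  7  8  9  8  8  7 10  6  9
 ·  0  0  0  0  0  0  0  0  0  0
 6  0  0  0  0  0  0  0  0  1  1
 7  0  1  1  1  1  1  1  1  1  1
 9  0  1  1  2  2  2  2  2  2  2
10  0  1  1  2  2  2  2  3  3  3
 8  0  1  2  2  3  3  3  3  3  3
 8  0  1  2  2  3  4  4  4  4  4
 5  0  1  2  2  3  4  4  4  4  4
 5  0  1  2  2  3  4  4  4  4  4
 5  0  1  2  2  3  4  4  4  4  4
10  0  1  2  2  3  4  4  5  5  5
dp[10][9] = 5. One LCS (by backtracking along matches): 7, 9, 8, 8, 10.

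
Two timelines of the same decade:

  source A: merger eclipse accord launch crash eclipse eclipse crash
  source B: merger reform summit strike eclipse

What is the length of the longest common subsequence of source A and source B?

2

Taking merger (source A #1, source B #1), eclipse (source A #7, source B #5) gives a common subsequence of length 2, and the DP table's final entry dp[8][5] is also 2, so no common subsequence is longer.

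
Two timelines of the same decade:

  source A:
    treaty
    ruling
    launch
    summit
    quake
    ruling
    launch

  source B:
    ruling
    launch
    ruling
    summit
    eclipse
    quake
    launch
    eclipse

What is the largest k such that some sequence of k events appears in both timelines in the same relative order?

Taking ruling [2,1], then launch [3,2], then summit [4,4], then quake [5,6], then launch [7,7] gives a common subsequence of length 5. Since dp[7][8] = 5, nothing longer is possible.

5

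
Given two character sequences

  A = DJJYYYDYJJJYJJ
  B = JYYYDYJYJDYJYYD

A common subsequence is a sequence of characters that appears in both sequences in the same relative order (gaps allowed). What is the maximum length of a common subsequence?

One common subsequence of length 10: J at A[3]=B[1]; then Y at A[4]=B[2]; then Y at A[5]=B[3]; then Y at A[6]=B[4]; then D at A[7]=B[5]; then Y at A[8]=B[6]; then J at A[9]=B[7]; then J at A[10]=B[9]; then J at A[11]=B[12]; then Y at A[12]=B[14]. The LCS DP gives dp[14][15] = 10, so this is optimal.

10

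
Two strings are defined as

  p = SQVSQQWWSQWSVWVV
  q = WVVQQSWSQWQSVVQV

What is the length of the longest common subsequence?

11

Taking V [3,3] → Q [5,4] → Q [6,5] → W [8,7] → S [9,8] → Q [10,9] → W [11,10] → S [12,12] → V [13,13] → V [15,14] → V [16,16] gives a common subsequence of length 11. Since dp[16][16] = 11, nothing longer is possible.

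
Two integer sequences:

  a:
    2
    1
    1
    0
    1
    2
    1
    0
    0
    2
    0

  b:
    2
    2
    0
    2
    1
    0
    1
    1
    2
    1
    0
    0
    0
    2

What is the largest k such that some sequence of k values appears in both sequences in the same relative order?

One common subsequence of length 9: 2 [1,4] → 1 [2,5] → 1 [3,7] → 1 [5,8] → 2 [6,9] → 1 [7,10] → 0 [8,12] → 0 [9,13] → 2 [10,14]. Since dp[11][14] = 9, nothing longer is possible.

9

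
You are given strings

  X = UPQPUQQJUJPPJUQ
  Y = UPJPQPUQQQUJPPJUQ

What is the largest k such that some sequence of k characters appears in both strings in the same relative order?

14

Taking U [1,1], P [2,4], Q [3,5], P [4,6], U [5,7], Q [6,9], Q [7,10], U [9,11], J [10,12], P [11,13], P [12,14], J [13,15], U [14,16], Q [15,17] gives a common subsequence of length 14. The LCS DP gives dp[15][17] = 14, so this is optimal.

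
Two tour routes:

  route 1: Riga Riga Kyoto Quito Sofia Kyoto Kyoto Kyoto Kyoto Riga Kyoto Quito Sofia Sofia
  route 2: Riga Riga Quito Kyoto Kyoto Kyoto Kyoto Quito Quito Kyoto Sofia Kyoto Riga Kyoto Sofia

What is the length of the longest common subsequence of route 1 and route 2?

10

Taking Riga (route 1 #1, route 2 #1), Riga (route 1 #2, route 2 #2), Kyoto (route 1 #3, route 2 #5), Kyoto (route 1 #6, route 2 #6), Kyoto (route 1 #7, route 2 #7), Kyoto (route 1 #8, route 2 #10), Kyoto (route 1 #9, route 2 #12), Riga (route 1 #10, route 2 #13), Kyoto (route 1 #11, route 2 #14), Sofia (route 1 #14, route 2 #15) gives a common subsequence of length 10, and the DP table's final entry dp[14][15] is also 10, so no common subsequence is longer.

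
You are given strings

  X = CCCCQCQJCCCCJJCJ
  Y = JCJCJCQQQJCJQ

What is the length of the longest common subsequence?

8

Pick C at X[1]=Y[2]; then C at X[2]=Y[4]; then C at X[3]=Y[6]; then Q at X[5]=Y[8]; then Q at X[7]=Y[9]; then J at X[8]=Y[10]; then C at X[12]=Y[11]; then J at X[13]=Y[12]; all 8 characters appear in both, in order. The LCS DP gives dp[16][13] = 8, so this is optimal.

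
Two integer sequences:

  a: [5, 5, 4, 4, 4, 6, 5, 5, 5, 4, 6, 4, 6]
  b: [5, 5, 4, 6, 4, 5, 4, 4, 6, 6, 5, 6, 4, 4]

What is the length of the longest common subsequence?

Pick 5 [1,1], then 5 [2,2], then 4 [3,5], then 4 [4,7], then 4 [5,8], then 6 [6,10], then 5 [7,11], then 4 [10,13], then 4 [12,14]; all 9 values appear in both, in order. The LCS DP gives dp[13][14] = 9, so this is optimal.

9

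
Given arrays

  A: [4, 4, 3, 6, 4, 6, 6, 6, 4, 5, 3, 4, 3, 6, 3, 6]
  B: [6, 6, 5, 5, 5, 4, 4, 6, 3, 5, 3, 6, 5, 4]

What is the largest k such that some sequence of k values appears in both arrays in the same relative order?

7

Match 6 at A[4]=B[1], then 6 at A[6]=B[2], then 4 at A[9]=B[6], then 4 at A[12]=B[7], then 3 at A[13]=B[9], then 3 at A[15]=B[11], then 6 at A[16]=B[12] — 7 values in the same relative order in both. The LCS DP gives dp[16][14] = 7, so this is optimal.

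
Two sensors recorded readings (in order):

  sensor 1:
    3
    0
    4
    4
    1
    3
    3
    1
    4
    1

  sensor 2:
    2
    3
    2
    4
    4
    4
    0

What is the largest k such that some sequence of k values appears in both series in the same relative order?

4

Let dp[i][j] be the LCS length of the first i values of sensor 1 and the first j values of sensor 2. dp[i][j] = dp[i-1][j-1]+1 when the i-th and j-th values match, else max(dp[i-1][j], dp[i][j-1]).
    ·  2  3  2  4  4  4  0
 ·  0  0  0  0  0  0  0  0
 3  0  0  1  1  1  1  1  1
 0  0  0  1  1  1  1  1  2
 4  0  0  1  1  2  2  2  2
 4  0  0  1  1  2  3  3  3
 1  0  0  1  1  2  3  3  3
 3  0  0  1  1  2  3  3  3
 3  0  0  1  1  2  3  3  3
 1  0  0  1  1  2  3  3  3
 4  0  0  1  1  2  3  4  4
 1  0  0  1  1  2  3  4  4
dp[10][7] = 4. One LCS (by backtracking along matches): 3, 4, 4, 4.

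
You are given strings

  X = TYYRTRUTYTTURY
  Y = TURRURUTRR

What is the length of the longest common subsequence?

Taking T at X[1]=Y[1] → R at X[4]=Y[4] → R at X[6]=Y[6] → U at X[7]=Y[7] → T at X[8]=Y[8] → R at X[13]=Y[10] gives a common subsequence of length 6, and the DP table's final entry dp[14][10] is also 6, so no common subsequence is longer.

6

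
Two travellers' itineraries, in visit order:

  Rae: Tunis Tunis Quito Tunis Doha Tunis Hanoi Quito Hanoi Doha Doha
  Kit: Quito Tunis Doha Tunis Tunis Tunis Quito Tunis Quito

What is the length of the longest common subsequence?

5

Pick Tunis (Rae #1, Kit #5); then Tunis (Rae #2, Kit #6); then Quito (Rae #3, Kit #7); then Tunis (Rae #6, Kit #8); then Quito (Rae #8, Kit #9); all 5 stops appear in both, in order. Since dp[11][9] = 5, nothing longer is possible.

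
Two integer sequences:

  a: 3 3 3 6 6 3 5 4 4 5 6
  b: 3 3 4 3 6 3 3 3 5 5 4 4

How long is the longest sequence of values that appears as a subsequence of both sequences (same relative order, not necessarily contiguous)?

Let dp[i][j] be the LCS length of the first i values of a and the first j values of b. dp[i][j] = dp[i-1][j-1]+1 when the i-th and j-th values match, else max(dp[i-1][j], dp[i][j-1]).
    ·  3  3  4  3  6  3  3  3  5  5  4  4
 ·  0  0  0  0  0  0  0  0  0  0  0  0  0
 3  0  1  1  1  1  1  1  1  1  1  1  1  1
 3  0  1  2  2  2  2  2  2  2  2  2  2  2
 3  0  1  2  2  3  3  3  3  3  3  3  3  3
 6  0  1  2  2  3  4  4  4  4  4  4  4  4
 6  0  1  2  2  3  4  4  4  4  4  4  4  4
 3  0  1  2  2  3  4  5  5  5  5  5  5  5
 5  0  1  2  2  3  4  5  5  5  6  6  6  6
 4  0  1  2  3  3  4  5  5  5  6  6  7  7
 4  0  1  2  3  3  4  5  5  5  6  6  7  8
 5  0  1  2  3  3  4  5  5  5  6  7  7  8
 6  0  1  2  3  3  4  5  5  5  6  7  7  8
dp[11][12] = 8. One LCS (by backtracking along matches): 3, 3, 3, 6, 3, 5, 4, 4.

8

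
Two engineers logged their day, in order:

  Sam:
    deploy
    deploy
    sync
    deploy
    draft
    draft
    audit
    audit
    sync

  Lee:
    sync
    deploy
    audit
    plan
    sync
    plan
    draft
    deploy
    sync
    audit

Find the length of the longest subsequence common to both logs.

4

Match deploy at Sam[1]=Lee[2] → deploy at Sam[2]=Lee[8] → sync at Sam[3]=Lee[9] → audit at Sam[8]=Lee[10] — 4 tasks in the same relative order in both. dp[9][10] = 4 confirms this is the maximum.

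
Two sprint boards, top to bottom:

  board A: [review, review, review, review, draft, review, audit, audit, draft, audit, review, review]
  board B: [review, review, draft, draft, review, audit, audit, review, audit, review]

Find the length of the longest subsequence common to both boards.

8

Taking review at board A[1]=board B[1] → review at board A[2]=board B[2] → draft at board A[5]=board B[4] → review at board A[6]=board B[5] → audit at board A[7]=board B[6] → audit at board A[8]=board B[7] → audit at board A[10]=board B[9] → review at board A[12]=board B[10] gives a common subsequence of length 8, and the DP table's final entry dp[12][10] is also 8, so no common subsequence is longer.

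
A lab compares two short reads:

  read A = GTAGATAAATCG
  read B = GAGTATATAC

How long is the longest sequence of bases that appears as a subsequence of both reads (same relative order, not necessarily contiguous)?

8

Let dp[i][j] be the LCS length of the first i bases of read A and the first j bases of read B. dp[i][j] = dp[i-1][j-1]+1 when the i-th and j-th bases match, else max(dp[i-1][j], dp[i][j-1]).
    ·  G  A  G  T  A  T  A  T  A  C
 ·  0  0  0  0  0  0  0  0  0  0  0
 G  0  1  1  1  1  1  1  1  1  1  1
 T  0  1  1  1  2  2  2  2  2  2  2
 A  0  1  2  2  2  3  3  3  3  3  3
 G  0  1  2  3  3  3  3  3  3  3  3
 A  0  1  2  3  3  4  4  4  4  4  4
 T  0  1  2  3  4  4  5  5  5  5  5
 A  0  1  2  3  4  5  5  6  6  6  6
 A  0  1  2  3  4  5  5  6  6  7  7
 A  0  1  2  3  4  5  5  6  6  7  7
 T  0  1  2  3  4  5  6  6  7  7  7
 C  0  1  2  3  4  5  6  6  7  7  8
 G  0  1  2  3  4  5  6  6  7  7  8
dp[12][10] = 8. One LCS (by backtracking along matches): GAGATAAC.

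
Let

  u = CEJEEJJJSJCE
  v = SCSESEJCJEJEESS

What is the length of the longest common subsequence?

7

Match C (u #1, v #2), E (u #2, v #4), E (u #5, v #6), J (u #6, v #7), J (u #7, v #9), J (u #8, v #11), S (u #9, v #15) — 7 characters in the same relative order in both. Since dp[12][15] = 7, nothing longer is possible.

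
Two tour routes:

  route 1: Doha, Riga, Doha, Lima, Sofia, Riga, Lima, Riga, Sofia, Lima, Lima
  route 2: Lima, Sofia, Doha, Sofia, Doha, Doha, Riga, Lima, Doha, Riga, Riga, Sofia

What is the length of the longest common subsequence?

6

Pick Doha at route 1[1]=route 2[6], Riga at route 1[2]=route 2[7], Doha at route 1[3]=route 2[9], Riga at route 1[6]=route 2[10], Riga at route 1[8]=route 2[11], Sofia at route 1[9]=route 2[12]; all 6 stops appear in both, in order. Since dp[11][12] = 6, nothing longer is possible.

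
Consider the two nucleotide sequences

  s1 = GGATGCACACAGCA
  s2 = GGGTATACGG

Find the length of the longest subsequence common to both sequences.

Let dp[i][j] be the LCS length of the first i bases of s1 and the first j bases of s2. dp[i][j] = dp[i-1][j-1]+1 when the i-th and j-th bases match, else max(dp[i-1][j], dp[i][j-1]).
    ·  G  G  G  T  A  T  A  C  G  G
 ·  0  0  0  0  0  0  0  0  0  0  0
 G  0  1  1  1  1  1  1  1  1  1  1
 G  0  1  2  2  2  2  2  2  2  2  2
 A  0  1  2  2  2  3  3  3  3  3  3
 T  0  1  2  2  3  3  4  4  4  4  4
 G  0  1  2  3  3  3  4  4  4  5  5
 C  0  1  2  3  3  3  4  4  5  5  5
 A  0  1  2  3  3  4  4  5  5  5  5
 C  0  1  2  3  3  4  4  5  6  6  6
 A  0  1  2  3  3  4  4  5  6  6  6
 C  0  1  2  3  3  4  4  5  6  6  6
 A  0  1  2  3  3  4  4  5  6  6  6
 G  0  1  2  3  3  4  4  5  6  7  7
 C  0  1  2  3  3  4  4  5  6  7  7
 A  0  1  2  3  3  4  4  5  6  7  7
dp[14][10] = 7. One LCS (by backtracking along matches): GGATACG.

7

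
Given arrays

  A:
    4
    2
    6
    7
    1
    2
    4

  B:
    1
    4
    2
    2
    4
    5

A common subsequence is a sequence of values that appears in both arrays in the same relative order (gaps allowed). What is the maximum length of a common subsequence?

Pick 4 [1,2]; then 2 [2,3]; then 2 [6,4]; then 4 [7,5]; all 4 values appear in both, in order. dp[7][6] = 4 confirms this is the maximum.

4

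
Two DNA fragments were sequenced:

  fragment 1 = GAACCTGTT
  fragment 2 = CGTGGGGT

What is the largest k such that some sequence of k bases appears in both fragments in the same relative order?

4

Let dp[i][j] be the LCS length of the first i bases of fragment 1 and the first j bases of fragment 2. dp[i][j] = dp[i-1][j-1]+1 when the i-th and j-th bases match, else max(dp[i-1][j], dp[i][j-1]).
    ·  C  G  T  G  G  G  G  T
 ·  0  0  0  0  0  0  0  0  0
 G  0  0  1  1  1  1  1  1  1
 A  0  0  1  1  1  1  1  1  1
 A  0  0  1  1  1  1  1  1  1
 C  0  1  1  1  1  1  1  1  1
 C  0  1  1  1  1  1  1  1  1
 T  0  1  1  2  2  2  2  2  2
 G  0  1  2  2  3  3  3  3  3
 T  0  1  2  3  3  3  3  3  4
 T  0  1  2  3  3  3  3  3  4
dp[9][8] = 4. One LCS (by backtracking along matches): GTGT.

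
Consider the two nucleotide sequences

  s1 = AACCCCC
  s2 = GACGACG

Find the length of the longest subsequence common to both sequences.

3

Let dp[i][j] be the LCS length of the first i bases of s1 and the first j bases of s2. dp[i][j] = dp[i-1][j-1]+1 when the i-th and j-th bases match, else max(dp[i-1][j], dp[i][j-1]).
    ·  G  A  C  G  A  C  G
 ·  0  0  0  0  0  0  0  0
 A  0  0  1  1  1  1  1  1
 A  0  0  1  1  1  2  2  2
 C  0  0  1  2  2  2  3  3
 C  0  0  1  2  2  2  3  3
 C  0  0  1  2  2  2  3  3
 C  0  0  1  2  2  2  3  3
 C  0  0  1  2  2  2  3  3
dp[7][7] = 3. One LCS (by backtracking along matches): AAC.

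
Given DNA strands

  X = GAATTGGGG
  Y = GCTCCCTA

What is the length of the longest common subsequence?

Let dp[i][j] be the LCS length of the first i bases of X and the first j bases of Y. dp[i][j] = dp[i-1][j-1]+1 when the i-th and j-th bases match, else max(dp[i-1][j], dp[i][j-1]).
    ·  G  C  T  C  C  C  T  A
 ·  0  0  0  0  0  0  0  0  0
 G  0  1  1  1  1  1  1  1  1
 A  0  1  1  1  1  1  1  1  2
 A  0  1  1  1  1  1  1  1  2
 T  0  1  1  2  2  2  2  2  2
 T  0  1  1  2  2  2  2  3  3
 G  0  1  1  2  2  2  2  3  3
 G  0  1  1  2  2  2  2  3  3
 G  0  1  1  2  2  2  2  3  3
 G  0  1  1  2  2  2  2  3  3
dp[9][8] = 3. One LCS (by backtracking along matches): GTT.

3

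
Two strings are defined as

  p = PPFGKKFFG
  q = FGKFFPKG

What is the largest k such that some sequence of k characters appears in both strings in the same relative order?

6

Let dp[i][j] be the LCS length of the first i characters of p and the first j characters of q. dp[i][j] = dp[i-1][j-1]+1 when the i-th and j-th characters match, else max(dp[i-1][j], dp[i][j-1]).
    ·  F  G  K  F  F  P  K  G
 ·  0  0  0  0  0  0  0  0  0
 P  0  0  0  0  0  0  1  1  1
 P  0  0  0  0  0  0  1  1  1
 F  0  1  1  1  1  1  1  1  1
 G  0  1  2  2  2  2  2  2  2
 K  0  1  2  3  3  3  3  3  3
 K  0  1  2  3  3  3  3  4  4
 F  0  1  2  3  4  4  4  4  4
 F  0  1  2  3  4  5  5  5  5
 G  0  1  2  3  4  5  5  5  6
dp[9][8] = 6. One LCS (by backtracking along matches): FGKFFG.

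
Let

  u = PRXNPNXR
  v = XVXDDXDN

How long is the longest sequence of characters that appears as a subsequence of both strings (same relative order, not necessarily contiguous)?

2

Pick X [3,6]; then N [6,8]; all 2 characters appear in both, in order. The LCS DP gives dp[8][8] = 2, so this is optimal.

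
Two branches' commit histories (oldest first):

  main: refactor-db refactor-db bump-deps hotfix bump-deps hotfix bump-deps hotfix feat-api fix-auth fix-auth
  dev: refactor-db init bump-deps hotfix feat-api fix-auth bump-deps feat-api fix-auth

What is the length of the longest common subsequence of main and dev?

6

Match refactor-db at main[1]=dev[1], bump-deps at main[3]=dev[3], hotfix at main[4]=dev[4], bump-deps at main[7]=dev[7], feat-api at main[9]=dev[8], fix-auth at main[11]=dev[9] — 6 commits in the same relative order in both. Since dp[11][9] = 6, nothing longer is possible.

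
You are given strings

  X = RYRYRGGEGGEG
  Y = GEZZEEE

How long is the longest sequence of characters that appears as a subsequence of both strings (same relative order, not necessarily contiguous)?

Match G [6,1], E [8,6], E [11,7] — 3 characters in the same relative order in both. Since dp[12][7] = 3, nothing longer is possible.

3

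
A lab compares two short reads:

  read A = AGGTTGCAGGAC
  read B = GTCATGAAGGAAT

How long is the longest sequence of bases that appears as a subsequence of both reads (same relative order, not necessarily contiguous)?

One common subsequence of length 8: G (read A #3, read B #1) → T (read A #4, read B #2) → T (read A #5, read B #5) → G (read A #6, read B #6) → A (read A #8, read B #8) → G (read A #9, read B #9) → G (read A #10, read B #10) → A (read A #11, read B #12). Since dp[12][13] = 8, nothing longer is possible.

8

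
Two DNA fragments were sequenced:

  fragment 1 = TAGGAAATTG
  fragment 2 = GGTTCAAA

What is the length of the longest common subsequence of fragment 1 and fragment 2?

Let dp[i][j] be the LCS length of the first i bases of fragment 1 and the first j bases of fragment 2. dp[i][j] = dp[i-1][j-1]+1 when the i-th and j-th bases match, else max(dp[i-1][j], dp[i][j-1]).
    ·  G  G  T  T  C  A  A  A
 ·  0  0  0  0  0  0  0  0  0
 T  0  0  0  1  1  1  1  1  1
 A  0  0  0  1  1  1  2  2  2
 G  0  1  1  1  1  1  2  2  2
 G  0  1  2  2  2  2  2  2  2
 A  0  1  2  2  2  2  3  3  3
 A  0  1  2  2  2  2  3  4  4
 A  0  1  2  2  2  2  3  4  5
 T  0  1  2  3  3  3  3  4  5
 T  0  1  2  3  4  4  4  4  5
 G  0  1  2  3  4  4  4  4  5
dp[10][8] = 5. One LCS (by backtracking along matches): GGAAA.

5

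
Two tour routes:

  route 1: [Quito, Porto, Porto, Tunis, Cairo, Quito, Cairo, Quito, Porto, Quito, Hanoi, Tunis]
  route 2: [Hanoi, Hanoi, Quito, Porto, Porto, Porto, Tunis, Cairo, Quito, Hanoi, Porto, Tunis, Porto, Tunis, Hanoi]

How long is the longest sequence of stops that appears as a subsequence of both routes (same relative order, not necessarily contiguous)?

Pick Quito (route 1 #1, route 2 #3), then Porto (route 1 #2, route 2 #5), then Porto (route 1 #3, route 2 #6), then Tunis (route 1 #4, route 2 #7), then Cairo (route 1 #5, route 2 #8), then Quito (route 1 #6, route 2 #9), then Porto (route 1 #9, route 2 #13), then Hanoi (route 1 #11, route 2 #15); all 8 stops appear in both, in order. dp[12][15] = 8 confirms this is the maximum.

8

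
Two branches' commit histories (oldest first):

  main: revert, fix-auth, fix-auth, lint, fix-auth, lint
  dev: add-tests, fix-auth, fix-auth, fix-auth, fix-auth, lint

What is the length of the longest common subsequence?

Match fix-auth at main[2]=dev[3] → fix-auth at main[3]=dev[4] → fix-auth at main[5]=dev[5] → lint at main[6]=dev[6] — 4 commits in the same relative order in both. Since dp[6][6] = 4, nothing longer is possible.

4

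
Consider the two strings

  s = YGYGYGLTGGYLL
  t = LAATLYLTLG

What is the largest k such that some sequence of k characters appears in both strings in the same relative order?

5

Let dp[i][j] be the LCS length of the first i characters of s and the first j characters of t. dp[i][j] = dp[i-1][j-1]+1 when the i-th and j-th characters match, else max(dp[i-1][j], dp[i][j-1]).
    ·  L  A  A  T  L  Y  L  T  L  G
 ·  0  0  0  0  0  0  0  0  0  0  0
 Y  0  0  0  0  0  0  1  1  1  1  1
 G  0  0  0  0  0  0  1  1  1  1  2
 Y  0  0  0  0  0  0  1  1  1  1  2
 G  0  0  0  0  0  0  1  1  1  1  2
 Y  0  0  0  0  0  0  1  1  1  1  2
 G  0  0  0  0  0  0  1  1  1  1  2
 L  0  1  1  1  1  1  1  2  2  2  2
 T  0  1  1  1  2  2  2  2  3  3  3
 G  0  1  1  1  2  2  2  2  3  3  4
 G  0  1  1  1  2  2  2  2  3  3  4
 Y  0  1  1  1  2  2  3  3  3  3  4
 L  0  1  1  1  2  3  3  4  4  4  4
 L  0  1  1  1  2  3  3  4  4  5  5
dp[13][10] = 5. One LCS (by backtracking along matches): LTYLL.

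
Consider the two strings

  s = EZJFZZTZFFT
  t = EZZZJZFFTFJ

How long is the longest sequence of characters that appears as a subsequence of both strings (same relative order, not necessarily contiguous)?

8

Let dp[i][j] be the LCS length of the first i characters of s and the first j characters of t. dp[i][j] = dp[i-1][j-1]+1 when the i-th and j-th characters match, else max(dp[i-1][j], dp[i][j-1]).
    ·  E  Z  Z  Z  J  Z  F  F  T  F  J
 ·  0  0  0  0  0  0  0  0  0  0  0  0
 E  0  1  1  1  1  1  1  1  1  1  1  1
 Z  0  1  2  2  2  2  2  2  2  2  2  2
 J  0  1  2  2  2  3  3  3  3  3  3  3
 F  0  1  2  2  2  3  3  4  4  4  4  4
 Z  0  1  2  3  3  3  4  4  4  4  4  4
 Z  0  1  2  3  4  4  4  4  4  4  4  4
 T  0  1  2  3  4  4  4  4  4  5  5  5
 Z  0  1  2  3  4  4  5  5  5  5  5  5
 F  0  1  2  3  4  4  5  6  6  6  6  6
 F  0  1  2  3  4  4  5  6  7  7  7  7
 T  0  1  2  3  4  4  5  6  7  8  8  8
dp[11][11] = 8. One LCS (by backtracking along matches): EZZZZFFT.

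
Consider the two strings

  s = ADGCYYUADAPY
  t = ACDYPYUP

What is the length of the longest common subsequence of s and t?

One common subsequence of length 6: A at s[1]=t[1] → D at s[2]=t[3] → Y at s[5]=t[4] → Y at s[6]=t[6] → U at s[7]=t[7] → P at s[11]=t[8]. The LCS DP gives dp[12][8] = 6, so this is optimal.

6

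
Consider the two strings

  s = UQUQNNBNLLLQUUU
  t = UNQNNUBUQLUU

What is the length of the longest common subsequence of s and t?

Pick U (s #1, t #1), then Q (s #4, t #3), then N (s #5, t #4), then N (s #6, t #5), then B (s #7, t #7), then L (s #11, t #10), then U (s #14, t #11), then U (s #15, t #12); all 8 characters appear in both, in order, and the DP table's final entry dp[15][12] is also 8, so no common subsequence is longer.

8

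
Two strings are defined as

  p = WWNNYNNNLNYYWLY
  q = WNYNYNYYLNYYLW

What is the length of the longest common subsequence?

10

Taking W at p[2]=q[1], N at p[3]=q[2], N at p[4]=q[4], Y at p[5]=q[5], N at p[6]=q[6], L at p[9]=q[9], N at p[10]=q[10], Y at p[11]=q[11], Y at p[12]=q[12], W at p[13]=q[14] gives a common subsequence of length 10. The LCS DP gives dp[15][14] = 10, so this is optimal.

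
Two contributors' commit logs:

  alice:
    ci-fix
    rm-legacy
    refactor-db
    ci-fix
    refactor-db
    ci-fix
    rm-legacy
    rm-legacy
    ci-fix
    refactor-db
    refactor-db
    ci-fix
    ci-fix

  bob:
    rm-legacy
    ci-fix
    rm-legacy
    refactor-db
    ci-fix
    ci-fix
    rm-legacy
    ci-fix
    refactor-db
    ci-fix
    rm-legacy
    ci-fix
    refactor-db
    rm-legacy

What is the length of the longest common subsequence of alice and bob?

Pick ci-fix at alice[1]=bob[2], then rm-legacy at alice[2]=bob[3], then refactor-db at alice[3]=bob[4], then ci-fix at alice[4]=bob[5], then ci-fix at alice[6]=bob[6], then rm-legacy at alice[8]=bob[7], then ci-fix at alice[9]=bob[8], then refactor-db at alice[11]=bob[9], then ci-fix at alice[12]=bob[10], then ci-fix at alice[13]=bob[12]; all 10 commits appear in both, in order. Since dp[13][14] = 10, nothing longer is possible.

10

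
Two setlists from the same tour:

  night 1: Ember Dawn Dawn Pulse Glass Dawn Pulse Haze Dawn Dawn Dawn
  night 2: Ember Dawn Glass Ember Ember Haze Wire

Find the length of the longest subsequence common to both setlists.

Pick Ember at night 1[1]=night 2[1] → Dawn at night 1[3]=night 2[2] → Glass at night 1[5]=night 2[3] → Haze at night 1[8]=night 2[6]; all 4 songs appear in both, in order. The LCS DP gives dp[11][7] = 4, so this is optimal.

4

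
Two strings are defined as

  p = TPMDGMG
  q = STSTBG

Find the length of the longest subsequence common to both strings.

2

Let dp[i][j] be the LCS length of the first i characters of p and the first j characters of q. dp[i][j] = dp[i-1][j-1]+1 when the i-th and j-th characters match, else max(dp[i-1][j], dp[i][j-1]).
    ·  S  T  S  T  B  G
 ·  0  0  0  0  0  0  0
 T  0  0  1  1  1  1  1
 P  0  0  1  1  1  1  1
 M  0  0  1  1  1  1  1
 D  0  0  1  1  1  1  1
 G  0  0  1  1  1  1  2
 M  0  0  1  1  1  1  2
 G  0  0  1  1  1  1  2
dp[7][6] = 2. One LCS (by backtracking along matches): TG.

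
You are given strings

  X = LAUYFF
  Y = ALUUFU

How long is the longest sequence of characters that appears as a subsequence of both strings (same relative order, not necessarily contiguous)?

Taking L (X #1, Y #2), U (X #3, Y #4), F (X #5, Y #5) gives a common subsequence of length 3. The LCS DP gives dp[6][6] = 3, so this is optimal.

3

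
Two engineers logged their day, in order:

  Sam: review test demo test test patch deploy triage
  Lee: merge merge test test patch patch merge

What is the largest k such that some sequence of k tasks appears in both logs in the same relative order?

3

Pick test (Sam #2, Lee #3), then test (Sam #4, Lee #4), then patch (Sam #6, Lee #6); all 3 tasks appear in both, in order, and the DP table's final entry dp[8][7] is also 3, so no common subsequence is longer.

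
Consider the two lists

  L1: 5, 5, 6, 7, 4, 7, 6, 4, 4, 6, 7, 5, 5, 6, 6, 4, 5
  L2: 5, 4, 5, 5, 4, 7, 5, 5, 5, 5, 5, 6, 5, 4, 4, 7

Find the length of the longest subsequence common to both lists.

Match 5 [1,3], then 5 [2,4], then 4 [5,5], then 7 [6,6], then 6 [7,12], then 4 [8,14], then 4 [9,15], then 7 [11,16] — 8 values in the same relative order in both, and the DP table's final entry dp[17][16] is also 8, so no common subsequence is longer.

8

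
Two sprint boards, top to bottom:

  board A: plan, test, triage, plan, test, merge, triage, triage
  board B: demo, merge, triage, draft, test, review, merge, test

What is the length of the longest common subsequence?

One common subsequence of length 3: triage (board A #3, board B #3) → test (board A #5, board B #5) → merge (board A #6, board B #7). The LCS DP gives dp[8][8] = 3, so this is optimal.

3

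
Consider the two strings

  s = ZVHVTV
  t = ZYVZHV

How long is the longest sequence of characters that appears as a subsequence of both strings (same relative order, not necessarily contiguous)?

4

Pick Z (s #1, t #1); then V (s #2, t #3); then H (s #3, t #5); then V (s #6, t #6); all 4 characters appear in both, in order. Since dp[6][6] = 4, nothing longer is possible.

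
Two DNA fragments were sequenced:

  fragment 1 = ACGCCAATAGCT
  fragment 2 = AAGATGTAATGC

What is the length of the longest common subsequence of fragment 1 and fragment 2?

Pick A at fragment 1[1]=fragment 2[4] → G at fragment 1[3]=fragment 2[6] → A at fragment 1[6]=fragment 2[8] → A at fragment 1[7]=fragment 2[9] → T at fragment 1[8]=fragment 2[10] → G at fragment 1[10]=fragment 2[11] → C at fragment 1[11]=fragment 2[12]; all 7 bases appear in both, in order. dp[12][12] = 7 confirms this is the maximum.

7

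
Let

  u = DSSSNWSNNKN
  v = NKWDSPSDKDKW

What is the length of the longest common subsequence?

4

Taking D [1,4] → S [2,5] → S [3,7] → W [6,12] gives a common subsequence of length 4, and the DP table's final entry dp[11][12] is also 4, so no common subsequence is longer.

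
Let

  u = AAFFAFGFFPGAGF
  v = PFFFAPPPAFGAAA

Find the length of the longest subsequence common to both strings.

6

Pick F [3,3], F [4,4], A [5,9], F [6,10], G [7,11], A [12,14]; all 6 characters appear in both, in order, and the DP table's final entry dp[14][14] is also 6, so no common subsequence is longer.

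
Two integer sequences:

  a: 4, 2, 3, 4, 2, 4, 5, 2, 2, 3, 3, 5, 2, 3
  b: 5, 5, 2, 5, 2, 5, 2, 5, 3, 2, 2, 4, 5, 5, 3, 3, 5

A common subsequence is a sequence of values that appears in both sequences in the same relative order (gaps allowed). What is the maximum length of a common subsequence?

8

Taking 2 at a[2]=b[7]; then 3 at a[3]=b[9]; then 2 at a[5]=b[11]; then 4 at a[6]=b[12]; then 5 at a[7]=b[14]; then 3 at a[10]=b[15]; then 3 at a[11]=b[16]; then 5 at a[12]=b[17] gives a common subsequence of length 8. Since dp[14][17] = 8, nothing longer is possible.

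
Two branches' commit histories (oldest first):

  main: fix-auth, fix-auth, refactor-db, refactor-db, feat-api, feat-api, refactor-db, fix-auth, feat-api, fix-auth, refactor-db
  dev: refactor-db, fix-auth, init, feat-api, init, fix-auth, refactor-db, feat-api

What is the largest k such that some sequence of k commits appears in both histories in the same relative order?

Match refactor-db [7,1] → fix-auth [8,2] → feat-api [9,4] → fix-auth [10,6] → refactor-db [11,7] — 5 commits in the same relative order in both. The LCS DP gives dp[11][8] = 5, so this is optimal.

5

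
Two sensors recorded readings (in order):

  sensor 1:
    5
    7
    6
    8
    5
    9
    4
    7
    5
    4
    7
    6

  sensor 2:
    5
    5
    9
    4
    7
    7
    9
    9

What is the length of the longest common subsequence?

Let dp[i][j] be the LCS length of the first i values of sensor 1 and the first j values of sensor 2. dp[i][j] = dp[i-1][j-1]+1 when the i-th and j-th values match, else max(dp[i-1][j], dp[i][j-1]).
    ·  5  5  9  4  7  7  9  9
 ·  0  0  0  0  0  0  0  0  0
 5  0  1  1  1  1  1  1  1  1
 7  0  1  1  1  1  2  2  2  2
 6  0  1  1  1  1  2  2  2  2
 8  0  1  1  1  1  2  2  2  2
 5  0  1  2  2  2  2  2  2  2
 9  0  1  2  3  3  3  3  3  3
 4  0  1  2  3  4  4  4  4  4
 7  0  1  2  3  4  5  5  5  5
 5  0  1  2  3  4  5  5  5  5
 4  0  1  2  3  4  5  5  5  5
 7  0  1  2  3  4  5  6  6  6
 6  0  1  2  3  4  5  6  6  6
dp[12][8] = 6. One LCS (by backtracking along matches): 5, 5, 9, 4, 7, 7.

6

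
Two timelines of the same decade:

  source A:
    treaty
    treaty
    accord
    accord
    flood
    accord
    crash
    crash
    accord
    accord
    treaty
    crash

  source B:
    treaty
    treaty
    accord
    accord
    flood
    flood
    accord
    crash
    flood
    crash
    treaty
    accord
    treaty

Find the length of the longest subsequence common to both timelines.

10

Taking treaty at source A[1]=source B[1], treaty at source A[2]=source B[2], accord at source A[3]=source B[3], accord at source A[4]=source B[4], flood at source A[5]=source B[6], accord at source A[6]=source B[7], crash at source A[7]=source B[8], crash at source A[8]=source B[10], accord at source A[10]=source B[12], treaty at source A[11]=source B[13] gives a common subsequence of length 10, and the DP table's final entry dp[12][13] is also 10, so no common subsequence is longer.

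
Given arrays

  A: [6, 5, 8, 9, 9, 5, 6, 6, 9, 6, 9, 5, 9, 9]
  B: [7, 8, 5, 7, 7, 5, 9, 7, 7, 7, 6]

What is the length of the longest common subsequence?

Taking 5 (A #2, B #3); then 5 (A #6, B #6); then 9 (A #9, B #7); then 6 (A #10, B #11) gives a common subsequence of length 4. Since dp[14][11] = 4, nothing longer is possible.

4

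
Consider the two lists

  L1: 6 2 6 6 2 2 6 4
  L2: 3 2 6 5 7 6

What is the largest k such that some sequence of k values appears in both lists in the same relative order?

3

Pick 2 [2,2] → 6 [3,3] → 6 [7,6]; all 3 values appear in both, in order. dp[8][6] = 3 confirms this is the maximum.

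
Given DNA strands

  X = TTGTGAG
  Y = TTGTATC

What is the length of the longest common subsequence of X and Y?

5

One common subsequence of length 5: T (X #1, Y #1); then T (X #2, Y #2); then G (X #3, Y #3); then T (X #4, Y #4); then A (X #6, Y #5). The LCS DP gives dp[7][7] = 5, so this is optimal.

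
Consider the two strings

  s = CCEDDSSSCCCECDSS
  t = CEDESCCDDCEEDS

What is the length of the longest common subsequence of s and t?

10

Pick C (s #2, t #1) → E (s #3, t #2) → D (s #4, t #3) → S (s #8, t #5) → C (s #9, t #6) → C (s #10, t #7) → C (s #11, t #10) → E (s #12, t #12) → D (s #14, t #13) → S (s #16, t #14); all 10 characters appear in both, in order. Since dp[16][14] = 10, nothing longer is possible.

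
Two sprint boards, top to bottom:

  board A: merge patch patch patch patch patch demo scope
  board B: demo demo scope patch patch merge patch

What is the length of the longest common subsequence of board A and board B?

3

Match patch [2,4]; then patch [3,5]; then patch [6,7] — 3 tasks in the same relative order in both. dp[8][7] = 3 confirms this is the maximum.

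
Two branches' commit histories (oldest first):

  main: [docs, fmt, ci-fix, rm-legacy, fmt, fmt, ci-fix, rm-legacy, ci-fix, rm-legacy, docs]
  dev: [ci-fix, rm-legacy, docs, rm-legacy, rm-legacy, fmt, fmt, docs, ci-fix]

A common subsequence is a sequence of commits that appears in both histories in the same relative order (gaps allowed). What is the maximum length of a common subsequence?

5

Pick docs (main #1, dev #3) → rm-legacy (main #4, dev #5) → fmt (main #5, dev #6) → fmt (main #6, dev #7) → ci-fix (main #9, dev #9); all 5 commits appear in both, in order. dp[11][9] = 5 confirms this is the maximum.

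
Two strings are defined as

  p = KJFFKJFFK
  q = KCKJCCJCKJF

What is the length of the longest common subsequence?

5

Match K at p[1]=q[3]; then J at p[2]=q[7]; then K at p[5]=q[9]; then J at p[6]=q[10]; then F at p[8]=q[11] — 5 characters in the same relative order in both. The LCS DP gives dp[9][11] = 5, so this is optimal.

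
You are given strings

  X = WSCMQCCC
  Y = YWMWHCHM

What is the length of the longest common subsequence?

Pick W [1,4], C [3,6], M [4,8]; all 3 characters appear in both, in order. The LCS DP gives dp[8][8] = 3, so this is optimal.

3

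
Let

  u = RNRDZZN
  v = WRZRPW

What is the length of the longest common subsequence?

Taking R at u[1]=v[2], then R at u[3]=v[4] gives a common subsequence of length 2. The LCS DP gives dp[7][6] = 2, so this is optimal.

2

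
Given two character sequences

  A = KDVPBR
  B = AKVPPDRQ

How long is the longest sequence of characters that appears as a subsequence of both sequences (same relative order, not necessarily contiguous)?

Match K at A[1]=B[2] → V at A[3]=B[3] → P at A[4]=B[5] → R at A[6]=B[7] — 4 characters in the same relative order in both, and the DP table's final entry dp[6][8] is also 4, so no common subsequence is longer.

4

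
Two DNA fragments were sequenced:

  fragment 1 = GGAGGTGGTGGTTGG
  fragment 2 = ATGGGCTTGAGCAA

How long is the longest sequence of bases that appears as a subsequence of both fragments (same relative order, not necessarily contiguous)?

One common subsequence of length 9: A at fragment 1[3]=fragment 2[1], then T at fragment 1[6]=fragment 2[2], then G at fragment 1[7]=fragment 2[3], then G at fragment 1[8]=fragment 2[4], then G at fragment 1[10]=fragment 2[5], then T at fragment 1[12]=fragment 2[7], then T at fragment 1[13]=fragment 2[8], then G at fragment 1[14]=fragment 2[9], then G at fragment 1[15]=fragment 2[11], and the DP table's final entry dp[15][14] is also 9, so no common subsequence is longer.

9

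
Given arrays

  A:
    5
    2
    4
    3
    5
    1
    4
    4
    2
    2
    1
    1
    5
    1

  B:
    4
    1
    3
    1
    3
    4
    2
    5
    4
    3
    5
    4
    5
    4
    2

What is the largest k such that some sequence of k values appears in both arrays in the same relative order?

7

Match 5 at A[1]=B[8] → 4 at A[3]=B[9] → 3 at A[4]=B[10] → 5 at A[5]=B[11] → 4 at A[7]=B[12] → 4 at A[8]=B[14] → 2 at A[10]=B[15] — 7 values in the same relative order in both, and the DP table's final entry dp[14][15] is also 7, so no common subsequence is longer.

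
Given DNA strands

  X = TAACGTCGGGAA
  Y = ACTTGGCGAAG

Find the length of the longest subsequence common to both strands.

Match A (X #3, Y #1), then C (X #4, Y #2), then T (X #6, Y #4), then G (X #8, Y #5), then G (X #9, Y #6), then G (X #10, Y #8), then A (X #11, Y #9), then A (X #12, Y #10) — 8 bases in the same relative order in both. dp[12][11] = 8 confirms this is the maximum.

8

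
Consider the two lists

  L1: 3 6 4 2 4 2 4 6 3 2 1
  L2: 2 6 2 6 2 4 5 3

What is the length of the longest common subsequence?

5

Let dp[i][j] be the LCS length of the first i values of L1 and the first j values of L2. dp[i][j] = dp[i-1][j-1]+1 when the i-th and j-th values match, else max(dp[i-1][j], dp[i][j-1]).
    ·  2  6  2  6  2  4  5  3
 ·  0  0  0  0  0  0  0  0  0
 3  0  0  0  0  0  0  0  0  1
 6  0  0  1  1  1  1  1  1  1
 4  0  0  1  1  1  1  2  2  2
 2  0  1  1  2  2  2  2  2  2
 4  0  1  1  2  2  2  3  3  3
 2  0  1  1  2  2  3  3  3  3
 4  0  1  1  2  2  3  4  4  4
 6  0  1  2  2  3  3  4  4  4
 3  0  1  2  2  3  3  4  4  5
 2  0  1  2  3  3  4  4  4  5
 1  0  1  2  3  3  4  4  4  5
dp[11][8] = 5. One LCS (by backtracking along matches): 6, 2, 2, 4, 3.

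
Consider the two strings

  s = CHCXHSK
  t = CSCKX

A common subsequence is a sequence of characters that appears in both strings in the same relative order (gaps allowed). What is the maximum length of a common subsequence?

3

Let dp[i][j] be the LCS length of the first i characters of s and the first j characters of t. dp[i][j] = dp[i-1][j-1]+1 when the i-th and j-th characters match, else max(dp[i-1][j], dp[i][j-1]).
    ·  C  S  C  K  X
 ·  0  0  0  0  0  0
 C  0  1  1  1  1  1
 H  0  1  1  1  1  1
 C  0  1  1  2  2  2
 X  0  1  1  2  2  3
 H  0  1  1  2  2  3
 S  0  1  2  2  2  3
 K  0  1  2  2  3  3
dp[7][5] = 3. One LCS (by backtracking along matches): CCX.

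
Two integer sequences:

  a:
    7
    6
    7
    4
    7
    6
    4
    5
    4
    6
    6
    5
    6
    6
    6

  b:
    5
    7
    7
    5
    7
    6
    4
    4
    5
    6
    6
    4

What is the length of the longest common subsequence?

Taking 7 [1,2], 7 [3,3], 7 [5,5], 6 [6,6], 4 [7,7], 4 [9,8], 5 [12,9], 6 [13,10], 6 [14,11] gives a common subsequence of length 9. The LCS DP gives dp[15][12] = 9, so this is optimal.

9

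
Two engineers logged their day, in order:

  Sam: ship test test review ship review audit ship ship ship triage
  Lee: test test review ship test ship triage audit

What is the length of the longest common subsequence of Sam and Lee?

6

One common subsequence of length 6: test at Sam[2]=Lee[1], then test at Sam[3]=Lee[2], then review at Sam[4]=Lee[3], then ship at Sam[5]=Lee[4], then ship at Sam[10]=Lee[6], then triage at Sam[11]=Lee[7]. Since dp[11][8] = 6, nothing longer is possible.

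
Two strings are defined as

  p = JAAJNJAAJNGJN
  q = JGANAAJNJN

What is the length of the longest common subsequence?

9

Match J (p #1, q #1) → A (p #3, q #3) → N (p #5, q #4) → A (p #7, q #5) → A (p #8, q #6) → J (p #9, q #7) → N (p #10, q #8) → J (p #12, q #9) → N (p #13, q #10) — 9 characters in the same relative order in both. The LCS DP gives dp[13][10] = 9, so this is optimal.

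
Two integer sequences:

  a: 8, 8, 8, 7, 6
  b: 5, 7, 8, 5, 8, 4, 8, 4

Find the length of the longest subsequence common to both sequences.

3

Let dp[i][j] be the LCS length of the first i values of a and the first j values of b. dp[i][j] = dp[i-1][j-1]+1 when the i-th and j-th values match, else max(dp[i-1][j], dp[i][j-1]).
    ·  5  7  8  5  8  4  8  4
 ·  0  0  0  0  0  0  0  0  0
 8  0  0  0  1  1  1  1  1  1
 8  0  0  0  1  1  2  2  2  2
 8  0  0  0  1  1  2  2  3  3
 7  0  0  1  1  1  2  2  3  3
 6  0  0  1  1  1  2  2  3  3
dp[5][8] = 3. One LCS (by backtracking along matches): 8, 8, 8.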